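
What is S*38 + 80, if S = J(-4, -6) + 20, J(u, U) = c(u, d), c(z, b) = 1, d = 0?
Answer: 878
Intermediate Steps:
J(u, U) = 1
S = 21 (S = 1 + 20 = 21)
S*38 + 80 = 21*38 + 80 = 798 + 80 = 878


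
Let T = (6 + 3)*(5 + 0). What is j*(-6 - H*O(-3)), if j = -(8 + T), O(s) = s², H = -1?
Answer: -159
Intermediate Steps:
T = 45 (T = 9*5 = 45)
j = -53 (j = -(8 + 45) = -1*53 = -53)
j*(-6 - H*O(-3)) = -53*(-6 - (-1)*(-3)²) = -53*(-6 - (-1)*9) = -53*(-6 - 1*(-9)) = -53*(-6 + 9) = -53*3 = -159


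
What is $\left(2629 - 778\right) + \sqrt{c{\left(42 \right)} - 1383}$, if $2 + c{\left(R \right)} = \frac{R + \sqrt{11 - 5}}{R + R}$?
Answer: $1851 + \frac{\sqrt{-2442258 + 21 \sqrt{6}}}{42} \approx 1851.0 + 37.208 i$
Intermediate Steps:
$c{\left(R \right)} = -2 + \frac{R + \sqrt{6}}{2 R}$ ($c{\left(R \right)} = -2 + \frac{R + \sqrt{11 - 5}}{R + R} = -2 + \frac{R + \sqrt{6}}{2 R}$)
$\left(2629 - 778\right) + \sqrt{c{\left(42 \right)} - 1383} = \left(2629 - 778\right) + \sqrt{\frac{\sqrt{6} - 126}{2 \cdot 42} - 1383} = 1851 + \sqrt{\frac{1}{2} \cdot \frac{1}{42} \left(\sqrt{6} - 126\right) - 1383} = 1851 + \sqrt{\frac{1}{2} \cdot \frac{1}{42} \left(-126 + \sqrt{6}\right) - 1383} = 1851 + \sqrt{\left(- \frac{3}{2} + \frac{\sqrt{6}}{84}\right) - 1383} = 1851 + \sqrt{- \frac{2769}{2} + \frac{\sqrt{6}}{84}}$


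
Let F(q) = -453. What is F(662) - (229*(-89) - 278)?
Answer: 20206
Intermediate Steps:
F(662) - (229*(-89) - 278) = -453 - (229*(-89) - 278) = -453 - (-20381 - 278) = -453 - 1*(-20659) = -453 + 20659 = 20206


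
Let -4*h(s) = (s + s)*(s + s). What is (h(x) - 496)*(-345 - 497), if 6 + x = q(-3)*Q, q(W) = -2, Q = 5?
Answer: 633184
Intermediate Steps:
x = -16 (x = -6 - 2*5 = -6 - 10 = -16)
h(s) = -s² (h(s) = -(s + s)*(s + s)/4 = -2*s*2*s/4 = -s²)
(h(x) - 496)*(-345 - 497) = (-1*(-16)² - 496)*(-345 - 497) = (-1*256 - 496)*(-842) = (-256 - 496)*(-842) = -752*(-842) = 633184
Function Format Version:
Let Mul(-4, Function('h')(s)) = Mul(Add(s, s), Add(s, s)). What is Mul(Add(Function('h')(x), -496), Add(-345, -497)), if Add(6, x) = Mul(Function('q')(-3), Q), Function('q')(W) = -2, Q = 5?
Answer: 633184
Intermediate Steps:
x = -16 (x = Add(-6, Mul(-2, 5)) = Add(-6, -10) = -16)
Function('h')(s) = Mul(-1, Pow(s, 2)) (Function('h')(s) = Mul(Rational(-1, 4), Mul(Add(s, s), Add(s, s))) = Mul(Rational(-1, 4), Mul(Mul(2, s), Mul(2, s))) = Mul(Rational(-1, 4), Mul(4, Pow(s, 2))) = Mul(-1, Pow(s, 2)))
Mul(Add(Function('h')(x), -496), Add(-345, -497)) = Mul(Add(Mul(-1, Pow(-16, 2)), -496), Add(-345, -497)) = Mul(Add(Mul(-1, 256), -496), -842) = Mul(Add(-256, -496), -842) = Mul(-752, -842) = 633184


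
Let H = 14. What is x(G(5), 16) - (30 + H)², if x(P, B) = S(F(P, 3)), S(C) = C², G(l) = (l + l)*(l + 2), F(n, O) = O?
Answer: -1927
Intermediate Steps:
G(l) = 2*l*(2 + l) (G(l) = (2*l)*(2 + l) = 2*l*(2 + l))
x(P, B) = 9 (x(P, B) = 3² = 9)
x(G(5), 16) - (30 + H)² = 9 - (30 + 14)² = 9 - 1*44² = 9 - 1*1936 = 9 - 1936 = -1927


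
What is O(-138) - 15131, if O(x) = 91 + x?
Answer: -15178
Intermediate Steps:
O(-138) - 15131 = (91 - 138) - 15131 = -47 - 15131 = -15178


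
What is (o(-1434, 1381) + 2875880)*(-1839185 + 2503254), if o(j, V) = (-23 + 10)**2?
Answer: 1909894983381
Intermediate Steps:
o(j, V) = 169 (o(j, V) = (-13)**2 = 169)
(o(-1434, 1381) + 2875880)*(-1839185 + 2503254) = (169 + 2875880)*(-1839185 + 2503254) = 2876049*664069 = 1909894983381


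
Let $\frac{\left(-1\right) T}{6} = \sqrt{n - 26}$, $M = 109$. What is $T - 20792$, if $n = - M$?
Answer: $-20792 - 18 i \sqrt{15} \approx -20792.0 - 69.714 i$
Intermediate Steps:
$n = -109$ ($n = \left(-1\right) 109 = -109$)
$T = - 18 i \sqrt{15}$ ($T = - 6 \sqrt{-109 - 26} = - 6 \sqrt{-135} = - 6 \cdot 3 i \sqrt{15} = - 18 i \sqrt{15} \approx - 69.714 i$)
$T - 20792 = - 18 i \sqrt{15} - 20792 = -20792 - 18 i \sqrt{15}$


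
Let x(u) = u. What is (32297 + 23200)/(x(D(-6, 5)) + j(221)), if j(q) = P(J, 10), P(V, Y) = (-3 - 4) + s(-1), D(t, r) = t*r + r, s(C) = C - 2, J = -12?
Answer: -55497/35 ≈ -1585.6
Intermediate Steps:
s(C) = -2 + C
D(t, r) = r + r*t (D(t, r) = r*t + r = r + r*t)
P(V, Y) = -10 (P(V, Y) = (-3 - 4) + (-2 - 1) = -7 - 3 = -10)
j(q) = -10
(32297 + 23200)/(x(D(-6, 5)) + j(221)) = (32297 + 23200)/(5*(1 - 6) - 10) = 55497/(5*(-5) - 10) = 55497/(-25 - 10) = 55497/(-35) = 55497*(-1/35) = -55497/35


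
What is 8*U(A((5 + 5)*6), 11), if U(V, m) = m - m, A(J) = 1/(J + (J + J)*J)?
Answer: 0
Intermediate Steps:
A(J) = 1/(J + 2*J²) (A(J) = 1/(J + (2*J)*J) = 1/(J + 2*J²))
U(V, m) = 0
8*U(A((5 + 5)*6), 11) = 8*0 = 0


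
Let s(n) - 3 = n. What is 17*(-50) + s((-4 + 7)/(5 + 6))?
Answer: -9314/11 ≈ -846.73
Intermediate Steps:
s(n) = 3 + n
17*(-50) + s((-4 + 7)/(5 + 6)) = 17*(-50) + (3 + (-4 + 7)/(5 + 6)) = -850 + (3 + 3/11) = -850 + 36/11 = -9314/11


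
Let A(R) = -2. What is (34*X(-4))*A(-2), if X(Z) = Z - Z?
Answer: 0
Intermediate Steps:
X(Z) = 0
(34*X(-4))*A(-2) = (34*0)*(-2) = 0*(-2) = 0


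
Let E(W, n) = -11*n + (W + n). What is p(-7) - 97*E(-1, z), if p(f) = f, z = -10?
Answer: -9610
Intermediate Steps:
E(W, n) = W - 10*n
p(-7) - 97*E(-1, z) = -7 - 97*(-1 - 10*(-10)) = -7 - 97*(-1 + 100) = -7 - 97*99 = -7 - 9603 = -9610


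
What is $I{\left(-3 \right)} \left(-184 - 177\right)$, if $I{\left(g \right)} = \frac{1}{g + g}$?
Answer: $\frac{361}{6} \approx 60.167$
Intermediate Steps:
$I{\left(g \right)} = \frac{1}{2 g}$
$I{\left(-3 \right)} \left(-184 - 177\right) = \frac{1}{2 \left(-3\right)} \left(-184 - 177\right) = \frac{1}{2} \left(- \frac{1}{3}\right) \left(-184 - 177\right) = \left(- \frac{1}{6}\right) \left(-361\right) = \frac{361}{6}$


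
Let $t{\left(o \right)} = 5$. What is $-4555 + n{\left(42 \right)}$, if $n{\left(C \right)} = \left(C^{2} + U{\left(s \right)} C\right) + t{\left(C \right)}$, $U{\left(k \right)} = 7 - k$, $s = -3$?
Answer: $-2366$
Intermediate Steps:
$n{\left(C \right)} = 5 + C^{2} + 10 C$ ($n{\left(C \right)} = \left(C^{2} + \left(7 - -3\right) C\right) + 5 = \left(C^{2} + \left(7 + 3\right) C\right) + 5 = \left(C^{2} + 10 C\right) + 5 = 5 + C^{2} + 10 C$)
$-4555 + n{\left(42 \right)} = -4555 + \left(5 + 42^{2} + 10 \cdot 42\right) = -4555 + \left(5 + 1764 + 420\right) = -4555 + 2189 = -2366$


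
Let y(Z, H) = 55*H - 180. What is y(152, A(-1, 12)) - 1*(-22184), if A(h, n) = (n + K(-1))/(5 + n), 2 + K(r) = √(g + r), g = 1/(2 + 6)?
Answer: 374618/17 + 55*I*√14/68 ≈ 22036.0 + 3.0263*I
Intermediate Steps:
g = ⅛ (g = 1/8 = ⅛ ≈ 0.12500)
K(r) = -2 + √(⅛ + r)
A(h, n) = (-2 + n + I*√14/4)/(5 + n) (A(h, n) = (n + (-2 + √(2 + 16*(-1))/4))/(5 + n) = (n + (-2 + √(2 - 16)/4))/(5 + n) = (n + (-2 + √(-14)/4))/(5 + n) = (n + (-2 + (I*√14)/4))/(5 + n) = (n + (-2 + I*√14/4))/(5 + n) = (-2 + n + I*√14/4)/(5 + n))
y(Z, H) = -180 + 55*H
y(152, A(-1, 12)) - 1*(-22184) = (-180 + 55*((-2 + 12 + I*√14/4)/(5 + 12))) - 1*(-22184) = (-180 + 55*((10 + I*√14/4)/17)) + 22184 = (-180 + 55*(10/17 + I*√14/68)) + 22184 = (-180 + (550/17 + 55*I*√14/68)) + 22184 = (-2510/17 + 55*I*√14/68) + 22184 = 374618/17 + 55*I*√14/68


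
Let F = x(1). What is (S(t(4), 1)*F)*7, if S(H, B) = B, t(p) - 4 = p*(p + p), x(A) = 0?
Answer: 0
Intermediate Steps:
t(p) = 4 + 2*p**2 (t(p) = 4 + p*(p + p) = 4 + p*(2*p) = 4 + 2*p**2)
F = 0
(S(t(4), 1)*F)*7 = (1*0)*7 = 0*7 = 0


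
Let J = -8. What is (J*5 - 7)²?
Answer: 2209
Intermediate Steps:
(J*5 - 7)² = (-8*5 - 7)² = (-40 - 7)² = (-47)² = 2209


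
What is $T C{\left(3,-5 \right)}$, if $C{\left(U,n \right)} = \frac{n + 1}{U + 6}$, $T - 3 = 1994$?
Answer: $- \frac{7988}{9} \approx -887.56$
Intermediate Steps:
$T = 1997$ ($T = 3 + 1994 = 1997$)
$C{\left(U,n \right)} = \frac{1 + n}{6 + U}$
$T C{\left(3,-5 \right)} = 1997 \frac{1 - 5}{6 + 3} = 1997 \cdot \frac{1}{9} \left(-4\right) = 1997 \left(- \frac{4}{9}\right) = - \frac{7988}{9}$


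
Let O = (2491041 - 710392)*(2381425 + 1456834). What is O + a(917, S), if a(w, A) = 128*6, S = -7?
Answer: 6834592050859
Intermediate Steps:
a(w, A) = 768
O = 6834592050091 (O = 1780649*3838259 = 6834592050091)
O + a(917, S) = 6834592050091 + 768 = 6834592050859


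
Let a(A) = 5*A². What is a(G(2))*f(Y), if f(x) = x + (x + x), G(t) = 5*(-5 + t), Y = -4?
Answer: -13500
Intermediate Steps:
G(t) = -25 + 5*t
f(x) = 3*x (f(x) = x + 2*x = 3*x)
a(G(2))*f(Y) = (5*(-25 + 5*2)²)*(3*(-4)) = (5*(-25 + 10)²)*(-12) = (5*(-15)²)*(-12) = (5*225)*(-12) = 1125*(-12) = -13500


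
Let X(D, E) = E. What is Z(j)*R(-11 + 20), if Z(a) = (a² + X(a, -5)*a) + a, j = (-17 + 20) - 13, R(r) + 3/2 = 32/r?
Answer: 2590/9 ≈ 287.78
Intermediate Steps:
R(r) = -3/2 + 32/r
j = -10 (j = 3 - 13 = -10)
Z(a) = a² - 4*a (Z(a) = (a² - 5*a) + a = a² - 4*a)
Z(j)*R(-11 + 20) = (-10*(-4 - 10))*(-3/2 + 32/(-11 + 20)) = (-10*(-14))*(-3/2 + 32/9) = 140*(-3/2 + 32*(⅑)) = 140*(-3/2 + 32/9) = 140*(37/18) = 2590/9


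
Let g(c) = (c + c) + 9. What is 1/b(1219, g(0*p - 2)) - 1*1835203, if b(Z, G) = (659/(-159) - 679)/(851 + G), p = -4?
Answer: -49834971491/27155 ≈ -1.8352e+6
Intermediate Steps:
g(c) = 9 + 2*c (g(c) = 2*c + 9 = 9 + 2*c)
b(Z, G) = -108620/(159*(851 + G)) (b(Z, G) = (659*(-1/159) - 679)/(851 + G) = (-659/159 - 679)/(851 + G) = -108620/(159*(851 + G)))
1/b(1219, g(0*p - 2)) - 1*1835203 = 1/(-108620/(135309 + 159*(9 + 2*(0*(-4) - 2)))) - 1*1835203 = 1/(-108620/(135309 + 159*(9 + 2*(0 - 2)))) - 1835203 = 1/(-108620/(135309 + 159*(9 + 2*(-2)))) - 1835203 = 1/(-108620/(135309 + 159*(9 - 4))) - 1835203 = 1/(-108620/(135309 + 159*5)) - 1835203 = 1/(-108620/(135309 + 795)) - 1835203 = 1/(-108620/136104) - 1835203 = 1/(-108620*1/136104) - 1835203 = 1/(-27155/34026) - 1835203 = -34026/27155 - 1835203 = -49834971491/27155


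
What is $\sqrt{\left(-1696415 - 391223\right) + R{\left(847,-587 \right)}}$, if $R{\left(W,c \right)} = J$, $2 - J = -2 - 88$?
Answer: $i \sqrt{2087546} \approx 1444.8 i$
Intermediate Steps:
$J = 92$ ($J = 2 - \left(-2 - 88\right) = 2 - -90 = 2 + 90 = 92$)
$R{\left(W,c \right)} = 92$
$\sqrt{\left(-1696415 - 391223\right) + R{\left(847,-587 \right)}} = \sqrt{\left(-1696415 - 391223\right) + 92} = \sqrt{-2087638 + 92} = \sqrt{-2087546} = i \sqrt{2087546}$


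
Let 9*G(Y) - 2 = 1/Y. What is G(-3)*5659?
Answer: 28295/27 ≈ 1048.0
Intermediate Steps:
G(Y) = 2/9 + 1/(9*Y)
G(-3)*5659 = ((⅑)*(1 + 2*(-3))/(-3))*5659 = ((⅑)*(-⅓)*(1 - 6))*5659 = ((⅑)*(-⅓)*(-5))*5659 = (5/27)*5659 = 28295/27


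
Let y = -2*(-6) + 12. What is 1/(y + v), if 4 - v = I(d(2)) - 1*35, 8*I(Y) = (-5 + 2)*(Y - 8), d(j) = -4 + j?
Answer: 4/237 ≈ 0.016878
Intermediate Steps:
I(Y) = 3 - 3*Y/8 (I(Y) = ((-5 + 2)*(Y - 8))/8 = (-3*(-8 + Y))/8 = (24 - 3*Y)/8 = 3 - 3*Y/8)
y = 24 (y = 12 + 12 = 24)
v = 141/4 (v = 4 - ((3 - 3*(-4 + 2)/8) - 1*35) = 4 - ((3 - 3/8*(-2)) - 35) = 4 - ((3 + ¾) - 35) = 4 - (15/4 - 35) = 4 - 1*(-125/4) = 4 + 125/4 = 141/4 ≈ 35.250)
1/(y + v) = 1/(24 + 141/4) = 1/(237/4) = 4/237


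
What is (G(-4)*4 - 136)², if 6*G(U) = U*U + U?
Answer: 16384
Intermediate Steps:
G(U) = U/6 + U²/6 (G(U) = (U*U + U)/6 = (U² + U)/6 = (U + U²)/6 = U/6 + U²/6)
(G(-4)*4 - 136)² = (((⅙)*(-4)*(1 - 4))*4 - 136)² = (((⅙)*(-4)*(-3))*4 - 136)² = (2*4 - 136)² = (8 - 136)² = (-128)² = 16384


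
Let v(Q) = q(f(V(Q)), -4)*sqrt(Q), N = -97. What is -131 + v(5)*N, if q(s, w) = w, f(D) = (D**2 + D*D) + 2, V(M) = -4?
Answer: -131 + 388*sqrt(5) ≈ 736.59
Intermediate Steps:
f(D) = 2 + 2*D**2 (f(D) = (D**2 + D**2) + 2 = 2*D**2 + 2 = 2 + 2*D**2)
v(Q) = -4*sqrt(Q)
-131 + v(5)*N = -131 - 4*sqrt(5)*(-97) = -131 + 388*sqrt(5)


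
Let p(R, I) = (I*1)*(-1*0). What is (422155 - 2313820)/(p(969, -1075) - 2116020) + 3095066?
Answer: 436614896599/141068 ≈ 3.0951e+6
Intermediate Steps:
p(R, I) = 0 (p(R, I) = I*0 = 0)
(422155 - 2313820)/(p(969, -1075) - 2116020) + 3095066 = (422155 - 2313820)/(0 - 2116020) + 3095066 = -1891665/(-2116020) + 3095066 = -1891665*(-1/2116020) + 3095066 = 126111/141068 + 3095066 = 436614896599/141068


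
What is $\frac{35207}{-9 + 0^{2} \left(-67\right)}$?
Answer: $- \frac{35207}{9} \approx -3911.9$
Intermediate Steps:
$\frac{35207}{-9 + 0^{2} \left(-67\right)} = \frac{35207}{-9 + 0 \left(-67\right)} = \frac{35207}{-9 + 0} = \frac{35207}{-9} = 35207 \left(- \frac{1}{9}\right) = - \frac{35207}{9}$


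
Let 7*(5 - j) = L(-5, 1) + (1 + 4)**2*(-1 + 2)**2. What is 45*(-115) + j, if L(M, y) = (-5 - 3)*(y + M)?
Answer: -36247/7 ≈ -5178.1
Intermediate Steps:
L(M, y) = -8*M - 8*y (L(M, y) = -8*(M + y) = -8*M - 8*y)
j = -22/7 (j = 5 - ((-8*(-5) - 8*1) + (1 + 4)**2*(-1 + 2)**2)/7 = 5 - ((40 - 8) + 5**2*1**2)/7 = 5 - (32 + 25*1)/7 = 5 - (32 + 25)/7 = 5 - 1/7*57 = 5 - 57/7 = -22/7 ≈ -3.1429)
45*(-115) + j = 45*(-115) - 22/7 = -5175 - 22/7 = -36247/7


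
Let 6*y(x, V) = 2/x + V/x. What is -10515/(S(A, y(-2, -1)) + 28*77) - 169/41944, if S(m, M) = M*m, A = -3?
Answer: -117708151/24117800 ≈ -4.8806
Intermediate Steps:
y(x, V) = 1/(3*x) + V/(6*x) (y(x, V) = (2/x + V/x)/6 = 1/(3*x) + V/(6*x))
-10515/(S(A, y(-2, -1)) + 28*77) - 169/41944 = -10515/(((⅙)*(2 - 1)/(-2))*(-3) + 28*77) - 169/41944 = -10515/(((⅙)*(-½)*1)*(-3) + 2156) - 169*1/41944 = -10515/(-1/12*(-3) + 2156) - 169/41944 = -10515/(¼ + 2156) - 169/41944 = -10515/8625/4 - 169/41944 = -10515*4/8625 - 169/41944 = -2804/575 - 169/41944 = -117708151/24117800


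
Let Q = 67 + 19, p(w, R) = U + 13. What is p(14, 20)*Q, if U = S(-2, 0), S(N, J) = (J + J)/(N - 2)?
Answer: 1118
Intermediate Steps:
S(N, J) = 2*J/(-2 + N) (S(N, J) = (2*J)/(-2 + N) = 2*J/(-2 + N))
U = 0 (U = 2*0/(-2 - 2) = 2*0/(-4) = 2*0*(-1/4) = 0)
p(w, R) = 13 (p(w, R) = 0 + 13 = 13)
Q = 86
p(14, 20)*Q = 13*86 = 1118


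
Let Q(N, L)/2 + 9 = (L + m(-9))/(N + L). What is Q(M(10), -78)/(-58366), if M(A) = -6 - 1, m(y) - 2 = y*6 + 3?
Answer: 58/225505 ≈ 0.00025720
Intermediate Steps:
m(y) = 5 + 6*y (m(y) = 2 + (y*6 + 3) = 2 + (6*y + 3) = 2 + (3 + 6*y) = 5 + 6*y)
M(A) = -7
Q(N, L) = -18 + 2*(-49 + L)/(L + N) (Q(N, L) = -18 + 2*((L + (5 + 6*(-9)))/(N + L)) = -18 + 2*((L + (5 - 54))/(L + N)) = -18 + 2*((L - 49)/(L + N)) = -18 + 2*((-49 + L)/(L + N)) = -18 + 2*(-49 + L)/(L + N))
Q(M(10), -78)/(-58366) = (2*(-49 - 9*(-7) - 8*(-78))/(-78 - 7))/(-58366) = (2*(-49 + 63 + 624)/(-85))*(-1/58366) = (2*(-1/85)*638)*(-1/58366) = -1276/85*(-1/58366) = 58/225505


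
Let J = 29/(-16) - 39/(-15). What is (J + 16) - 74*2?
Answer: -10497/80 ≈ -131.21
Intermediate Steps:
J = 63/80 (J = 29*(-1/16) - 39*(-1/15) = -29/16 + 13/5 = 63/80 ≈ 0.78750)
(J + 16) - 74*2 = (63/80 + 16) - 74*2 = 1343/80 - 148 = -10497/80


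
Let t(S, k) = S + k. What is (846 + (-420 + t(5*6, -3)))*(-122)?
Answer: -55266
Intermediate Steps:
(846 + (-420 + t(5*6, -3)))*(-122) = (846 + (-420 + (5*6 - 3)))*(-122) = (846 + (-420 + (30 - 3)))*(-122) = (846 + (-420 + 27))*(-122) = (846 - 393)*(-122) = 453*(-122) = -55266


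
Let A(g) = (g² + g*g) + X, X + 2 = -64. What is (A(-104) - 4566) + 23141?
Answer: 40141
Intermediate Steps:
X = -66 (X = -2 - 64 = -66)
A(g) = -66 + 2*g² (A(g) = (g² + g*g) - 66 = (g² + g²) - 66 = 2*g² - 66 = -66 + 2*g²)
(A(-104) - 4566) + 23141 = ((-66 + 2*(-104)²) - 4566) + 23141 = ((-66 + 2*10816) - 4566) + 23141 = ((-66 + 21632) - 4566) + 23141 = (21566 - 4566) + 23141 = 17000 + 23141 = 40141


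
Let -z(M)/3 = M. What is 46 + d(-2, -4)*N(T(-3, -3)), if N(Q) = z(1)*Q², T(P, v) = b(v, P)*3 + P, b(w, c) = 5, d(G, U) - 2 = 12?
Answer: -6002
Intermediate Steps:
d(G, U) = 14 (d(G, U) = 2 + 12 = 14)
z(M) = -3*M
T(P, v) = 15 + P (T(P, v) = 5*3 + P = 15 + P)
N(Q) = -3*Q² (N(Q) = (-3*1)*Q² = -3*Q²)
46 + d(-2, -4)*N(T(-3, -3)) = 46 + 14*(-3*(15 - 3)²) = 46 + 14*(-3*12²) = 46 + 14*(-3*144) = 46 + 14*(-432) = 46 - 6048 = -6002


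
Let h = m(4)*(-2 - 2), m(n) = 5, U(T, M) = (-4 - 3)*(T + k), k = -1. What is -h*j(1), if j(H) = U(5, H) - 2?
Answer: -600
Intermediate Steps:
U(T, M) = 7 - 7*T (U(T, M) = (-4 - 3)*(T - 1) = -7*(-1 + T) = 7 - 7*T)
j(H) = -30 (j(H) = (7 - 7*5) - 2 = (7 - 35) - 2 = -28 - 2 = -30)
h = -20 (h = 5*(-2 - 2) = 5*(-4) = -20)
-h*j(1) = -(-20)*(-30) = -1*600 = -600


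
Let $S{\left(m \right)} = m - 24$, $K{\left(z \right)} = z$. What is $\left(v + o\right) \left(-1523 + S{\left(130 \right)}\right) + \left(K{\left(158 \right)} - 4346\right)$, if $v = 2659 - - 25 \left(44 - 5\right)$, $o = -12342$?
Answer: $12335048$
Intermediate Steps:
$S{\left(m \right)} = -24 + m$
$v = 3634$ ($v = 2659 - \left(-25\right) 39 = 2659 - -975 = 2659 + 975 = 3634$)
$\left(v + o\right) \left(-1523 + S{\left(130 \right)}\right) + \left(K{\left(158 \right)} - 4346\right) = \left(3634 - 12342\right) \left(-1523 + \left(-24 + 130\right)\right) + \left(158 - 4346\right) = - 8708 \left(-1523 + 106\right) + \left(158 - 4346\right) = \left(-8708\right) \left(-1417\right) - 4188 = 12339236 - 4188 = 12335048$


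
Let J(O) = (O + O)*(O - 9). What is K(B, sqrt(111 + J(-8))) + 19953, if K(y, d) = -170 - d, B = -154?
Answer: 19783 - sqrt(383) ≈ 19763.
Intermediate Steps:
J(O) = 2*O*(-9 + O) (J(O) = (2*O)*(-9 + O) = 2*O*(-9 + O))
K(B, sqrt(111 + J(-8))) + 19953 = (-170 - sqrt(111 + 2*(-8)*(-9 - 8))) + 19953 = (-170 - sqrt(111 + 2*(-8)*(-17))) + 19953 = (-170 - sqrt(111 + 272)) + 19953 = (-170 - sqrt(383)) + 19953 = 19783 - sqrt(383)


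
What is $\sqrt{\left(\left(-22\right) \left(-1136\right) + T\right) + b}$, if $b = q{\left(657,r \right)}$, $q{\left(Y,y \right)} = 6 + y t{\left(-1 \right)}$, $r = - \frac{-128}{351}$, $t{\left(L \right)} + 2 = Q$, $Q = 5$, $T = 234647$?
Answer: $\frac{\sqrt{394921709}}{39} \approx 509.55$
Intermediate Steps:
$t{\left(L \right)} = 3$ ($t{\left(L \right)} = -2 + 5 = 3$)
$r = \frac{128}{351}$ ($r = - \frac{-128}{351} = \left(-1\right) \left(- \frac{128}{351}\right) = \frac{128}{351} \approx 0.36467$)
$q{\left(Y,y \right)} = 6 + 3 y$ ($q{\left(Y,y \right)} = 6 + y 3 = 6 + 3 y$)
$b = \frac{830}{117}$ ($b = 6 + 3 \cdot \frac{128}{351} = 6 + \frac{128}{117} = \frac{830}{117} \approx 7.094$)
$\sqrt{\left(\left(-22\right) \left(-1136\right) + T\right) + b} = \sqrt{\left(\left(-22\right) \left(-1136\right) + 234647\right) + \frac{830}{117}} = \sqrt{\left(24992 + 234647\right) + \frac{830}{117}} = \sqrt{259639 + \frac{830}{117}} = \sqrt{\frac{30378593}{117}} = \frac{\sqrt{394921709}}{39}$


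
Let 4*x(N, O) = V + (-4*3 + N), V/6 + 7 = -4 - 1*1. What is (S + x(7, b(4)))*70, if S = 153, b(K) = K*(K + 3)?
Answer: 18725/2 ≈ 9362.5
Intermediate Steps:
b(K) = K*(3 + K)
V = -72 (V = -42 + 6*(-4 - 1*1) = -42 + 6*(-4 - 1) = -42 + 6*(-5) = -42 - 30 = -72)
x(N, O) = -21 + N/4 (x(N, O) = (-72 + (-4*3 + N))/4 = (-72 + (-12 + N))/4 = (-84 + N)/4 = -21 + N/4)
(S + x(7, b(4)))*70 = (153 + (-21 + (¼)*7))*70 = (153 + (-21 + 7/4))*70 = (153 - 77/4)*70 = (535/4)*70 = 18725/2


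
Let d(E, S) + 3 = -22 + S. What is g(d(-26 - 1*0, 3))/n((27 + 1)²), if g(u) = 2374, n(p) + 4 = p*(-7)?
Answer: -1187/2746 ≈ -0.43227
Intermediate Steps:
d(E, S) = -25 + S (d(E, S) = -3 + (-22 + S) = -25 + S)
n(p) = -4 - 7*p (n(p) = -4 + p*(-7) = -4 - 7*p)
g(d(-26 - 1*0, 3))/n((27 + 1)²) = 2374/(-4 - 7*(27 + 1)²) = 2374/(-4 - 7*28²) = 2374/(-4 - 7*784) = 2374/(-4 - 5488) = 2374/(-5492) = 2374*(-1/5492) = -1187/2746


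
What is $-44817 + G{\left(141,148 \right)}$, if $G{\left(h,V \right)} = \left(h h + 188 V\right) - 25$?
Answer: $2863$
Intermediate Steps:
$G{\left(h,V \right)} = -25 + h^{2} + 188 V$ ($G{\left(h,V \right)} = \left(h^{2} + 188 V\right) - 25 = -25 + h^{2} + 188 V$)
$-44817 + G{\left(141,148 \right)} = -44817 + \left(-25 + 141^{2} + 188 \cdot 148\right) = -44817 + \left(-25 + 19881 + 27824\right) = -44817 + 47680 = 2863$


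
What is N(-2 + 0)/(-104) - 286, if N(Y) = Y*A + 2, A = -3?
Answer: -3719/13 ≈ -286.08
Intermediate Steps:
N(Y) = 2 - 3*Y (N(Y) = Y*(-3) + 2 = -3*Y + 2 = 2 - 3*Y)
N(-2 + 0)/(-104) - 286 = (2 - 3*(-2 + 0))/(-104) - 286 = (2 - 3*(-2))*(-1/104) - 286 = (2 + 6)*(-1/104) - 286 = 8*(-1/104) - 286 = -1/13 - 286 = -3719/13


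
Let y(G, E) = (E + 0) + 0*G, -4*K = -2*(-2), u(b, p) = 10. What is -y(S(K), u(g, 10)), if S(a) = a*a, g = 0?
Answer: -10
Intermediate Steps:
K = -1 (K = -(-1)*(-2)/2 = -1/4*4 = -1)
S(a) = a**2
y(G, E) = E (y(G, E) = E + 0 = E)
-y(S(K), u(g, 10)) = -1*10 = -10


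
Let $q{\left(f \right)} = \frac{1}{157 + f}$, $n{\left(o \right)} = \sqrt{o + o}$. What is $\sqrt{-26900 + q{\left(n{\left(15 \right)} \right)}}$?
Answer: $\frac{\sqrt{-4223299 - 26900 \sqrt{30}}}{\sqrt{157 + \sqrt{30}}} \approx 164.01 i$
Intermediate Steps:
$n{\left(o \right)} = \sqrt{2} \sqrt{o}$ ($n{\left(o \right)} = \sqrt{2 o} = \sqrt{2} \sqrt{o}$)
$\sqrt{-26900 + q{\left(n{\left(15 \right)} \right)}} = \sqrt{-26900 + \frac{1}{157 + \sqrt{2} \sqrt{15}}} = \sqrt{-26900 + \frac{1}{157 + \sqrt{30}}}$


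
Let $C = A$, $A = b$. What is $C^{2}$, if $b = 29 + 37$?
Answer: $4356$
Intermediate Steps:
$b = 66$
$A = 66$
$C = 66$
$C^{2} = 66^{2} = 4356$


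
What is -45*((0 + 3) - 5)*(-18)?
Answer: -1620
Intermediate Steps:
-45*((0 + 3) - 5)*(-18) = -45*(3 - 5)*(-18) = -45*(-2)*(-18) = 90*(-18) = -1620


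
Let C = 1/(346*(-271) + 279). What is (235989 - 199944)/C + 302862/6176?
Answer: -10405753618089/3088 ≈ -3.3697e+9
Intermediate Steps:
C = -1/93487 (C = 1/(-93766 + 279) = 1/(-93487) = -1/93487 ≈ -1.0697e-5)
(235989 - 199944)/C + 302862/6176 = (235989 - 199944)/(-1/93487) + 302862/6176 = 36045*(-93487) + 302862*(1/6176) = -3369738915 + 151431/3088 = -10405753618089/3088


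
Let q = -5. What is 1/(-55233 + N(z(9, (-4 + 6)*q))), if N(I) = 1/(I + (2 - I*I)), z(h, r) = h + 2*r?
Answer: -130/7180291 ≈ -1.8105e-5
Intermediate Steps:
N(I) = 1/(2 + I - I**2) (N(I) = 1/(I + (2 - I**2)) = 1/(2 + I - I**2))
1/(-55233 + N(z(9, (-4 + 6)*q))) = 1/(-55233 + 1/(2 + (9 + 2*((-4 + 6)*(-5))) - (9 + 2*((-4 + 6)*(-5)))**2)) = 1/(-55233 + 1/(2 + (9 + 2*(2*(-5))) - (9 + 2*(2*(-5)))**2)) = 1/(-55233 + 1/(2 + (9 + 2*(-10)) - (9 + 2*(-10))**2)) = 1/(-55233 + 1/(2 + (9 - 20) - (9 - 20)**2)) = 1/(-55233 + 1/(2 - 11 - 1*(-11)**2)) = 1/(-55233 + 1/(2 - 11 - 1*121)) = 1/(-55233 + 1/(2 - 11 - 121)) = 1/(-55233 + 1/(-130)) = 1/(-55233 - 1/130) = 1/(-7180291/130) = -130/7180291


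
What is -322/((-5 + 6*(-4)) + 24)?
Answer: 322/5 ≈ 64.400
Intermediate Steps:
-322/((-5 + 6*(-4)) + 24) = -322/((-5 - 24) + 24) = -322/(-29 + 24) = -322/(-5) = -1/5*(-322) = 322/5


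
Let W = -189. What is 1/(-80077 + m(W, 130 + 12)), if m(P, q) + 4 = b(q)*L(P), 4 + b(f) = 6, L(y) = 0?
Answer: -1/80081 ≈ -1.2487e-5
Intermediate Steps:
b(f) = 2 (b(f) = -4 + 6 = 2)
m(P, q) = -4 (m(P, q) = -4 + 2*0 = -4 + 0 = -4)
1/(-80077 + m(W, 130 + 12)) = 1/(-80077 - 4) = 1/(-80081) = -1/80081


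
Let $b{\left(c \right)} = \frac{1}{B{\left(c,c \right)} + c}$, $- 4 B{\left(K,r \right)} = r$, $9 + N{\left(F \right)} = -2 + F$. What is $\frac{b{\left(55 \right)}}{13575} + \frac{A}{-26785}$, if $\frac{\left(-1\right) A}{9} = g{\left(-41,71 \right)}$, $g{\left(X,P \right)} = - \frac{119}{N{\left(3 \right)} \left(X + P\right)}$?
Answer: $\frac{2938933}{17453106000} \approx 0.00016839$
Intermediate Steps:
$N{\left(F \right)} = -11 + F$ ($N{\left(F \right)} = -9 + \left(-2 + F\right) = -11 + F$)
$B{\left(K,r \right)} = - \frac{r}{4}$
$g{\left(X,P \right)} = - \frac{119}{- 8 P - 8 X}$ ($g{\left(X,P \right)} = - \frac{119}{\left(-11 + 3\right) \left(X + P\right)} = - \frac{119}{\left(-8\right) \left(P + X\right)} = - \frac{119}{- 8 P - 8 X}$)
$b{\left(c \right)} = \frac{4}{3 c}$ ($b{\left(c \right)} = \frac{1}{- \frac{c}{4} + c} = \frac{1}{\frac{3}{4} c} = \frac{4}{3 c}$)
$A = - \frac{357}{80}$ ($A = - 9 \frac{119}{8 \left(71 - 41\right)} = - 9 \frac{119}{8 \cdot 30} = - 9 \cdot \frac{119}{8} \cdot \frac{1}{30} = \left(-9\right) \frac{119}{240} = - \frac{357}{80} \approx -4.4625$)
$\frac{b{\left(55 \right)}}{13575} + \frac{A}{-26785} = \frac{\frac{4}{3} \cdot \frac{1}{55}}{13575} - \frac{357}{80 \left(-26785\right)} = \frac{4}{3} \cdot \frac{1}{55} \cdot \frac{1}{13575} - - \frac{357}{2142800} = \frac{4}{165} \cdot \frac{1}{13575} + \frac{357}{2142800} = \frac{4}{2239875} + \frac{357}{2142800} = \frac{2938933}{17453106000}$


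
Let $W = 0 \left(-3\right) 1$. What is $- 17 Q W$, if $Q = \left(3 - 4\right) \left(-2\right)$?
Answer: $0$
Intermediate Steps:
$Q = 2$ ($Q = \left(-1\right) \left(-2\right) = 2$)
$W = 0$ ($W = 0 \cdot 1 = 0$)
$- 17 Q W = \left(-17\right) 2 \cdot 0 = \left(-34\right) 0 = 0$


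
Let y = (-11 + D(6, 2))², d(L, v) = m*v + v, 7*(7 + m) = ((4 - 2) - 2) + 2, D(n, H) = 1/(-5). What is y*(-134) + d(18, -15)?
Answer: -2926568/175 ≈ -16723.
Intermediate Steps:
D(n, H) = -⅕
m = -47/7 (m = -7 + (((4 - 2) - 2) + 2)/7 = -7 + ((2 - 2) + 2)/7 = -7 + (0 + 2)/7 = -7 + (⅐)*2 = -7 + 2/7 = -47/7 ≈ -6.7143)
d(L, v) = -40*v/7 (d(L, v) = -47*v/7 + v = -40*v/7)
y = 3136/25 (y = (-11 - ⅕)² = (-56/5)² = 3136/25 ≈ 125.44)
y*(-134) + d(18, -15) = (3136/25)*(-134) - 40/7*(-15) = -420224/25 + 600/7 = -2926568/175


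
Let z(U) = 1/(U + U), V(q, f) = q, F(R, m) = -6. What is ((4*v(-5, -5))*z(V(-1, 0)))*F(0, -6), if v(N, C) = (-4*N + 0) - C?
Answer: 300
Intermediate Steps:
z(U) = 1/(2*U)
v(N, C) = -C - 4*N (v(N, C) = -4*N - C = -C - 4*N)
((4*v(-5, -5))*z(V(-1, 0)))*F(0, -6) = ((4*(-1*(-5) - 4*(-5)))*((½)/(-1)))*(-6) = ((4*(5 + 20))*((½)*(-1)))*(-6) = ((4*25)*(-½))*(-6) = (100*(-½))*(-6) = -50*(-6) = 300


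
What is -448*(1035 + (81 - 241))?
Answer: -392000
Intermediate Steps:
-448*(1035 + (81 - 241)) = -448*(1035 - 160) = -448*875 = -392000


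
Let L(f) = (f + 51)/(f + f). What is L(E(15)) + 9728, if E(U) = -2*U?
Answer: 194553/20 ≈ 9727.7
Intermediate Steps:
L(f) = (51 + f)/(2*f) (L(f) = (51 + f)/((2*f)) = (51 + f)*(1/(2*f)) = (51 + f)/(2*f))
L(E(15)) + 9728 = (51 - 2*15)/(2*((-2*15))) + 9728 = (½)*(51 - 30)/(-30) + 9728 = (½)*(-1/30)*21 + 9728 = -7/20 + 9728 = 194553/20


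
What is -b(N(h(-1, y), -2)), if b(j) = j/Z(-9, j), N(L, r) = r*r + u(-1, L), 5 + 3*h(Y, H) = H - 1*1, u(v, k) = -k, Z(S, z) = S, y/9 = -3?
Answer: 5/3 ≈ 1.6667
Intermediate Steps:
y = -27 (y = 9*(-3) = -27)
h(Y, H) = -2 + H/3 (h(Y, H) = -5/3 + (H - 1*1)/3 = -5/3 + (H - 1)/3 = -5/3 + (-1 + H)/3 = -5/3 + (-1/3 + H/3) = -2 + H/3)
N(L, r) = r**2 - L (N(L, r) = r*r - L = r**2 - L)
b(j) = -j/9 (b(j) = j/(-9) = j*(-1/9) = -j/9)
-b(N(h(-1, y), -2)) = -(-1)*((-2)**2 - (-2 + (1/3)*(-27)))/9 = -(-1)*(4 - (-2 - 9))/9 = -(-1)*(4 - 1*(-11))/9 = -(-1)*(4 + 11)/9 = -(-1)*15/9 = -1*(-5/3) = 5/3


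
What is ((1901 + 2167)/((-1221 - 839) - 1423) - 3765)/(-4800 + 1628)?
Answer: 1457507/1227564 ≈ 1.1873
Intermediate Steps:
((1901 + 2167)/((-1221 - 839) - 1423) - 3765)/(-4800 + 1628) = (4068/(-2060 - 1423) - 3765)/(-3172) = (4068/(-3483) - 3765)*(-1/3172) = (4068*(-1/3483) - 3765)*(-1/3172) = (-452/387 - 3765)*(-1/3172) = -1457507/387*(-1/3172) = 1457507/1227564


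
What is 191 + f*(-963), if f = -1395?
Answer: 1343576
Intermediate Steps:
191 + f*(-963) = 191 - 1395*(-963) = 191 + 1343385 = 1343576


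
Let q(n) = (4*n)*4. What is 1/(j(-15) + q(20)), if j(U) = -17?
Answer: 1/303 ≈ 0.0033003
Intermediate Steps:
q(n) = 16*n
1/(j(-15) + q(20)) = 1/(-17 + 16*20) = 1/(-17 + 320) = 1/303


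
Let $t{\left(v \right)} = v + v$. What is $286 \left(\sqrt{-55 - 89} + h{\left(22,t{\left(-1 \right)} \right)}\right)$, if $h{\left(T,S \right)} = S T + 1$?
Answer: $-12298 + 3432 i \approx -12298.0 + 3432.0 i$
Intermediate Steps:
$t{\left(v \right)} = 2 v$
$h{\left(T,S \right)} = 1 + S T$
$286 \left(\sqrt{-55 - 89} + h{\left(22,t{\left(-1 \right)} \right)}\right) = 286 \left(\sqrt{-55 - 89} + \left(1 + 2 \left(-1\right) 22\right)\right) = 286 \left(\sqrt{-144} + \left(1 - 44\right)\right) = 286 \left(12 i + \left(1 - 44\right)\right) = 286 \left(12 i - 43\right) = 286 \left(-43 + 12 i\right) = -12298 + 3432 i$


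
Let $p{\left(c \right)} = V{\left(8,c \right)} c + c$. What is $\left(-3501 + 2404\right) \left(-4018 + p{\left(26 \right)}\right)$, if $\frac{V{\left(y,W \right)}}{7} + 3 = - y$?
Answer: $6575418$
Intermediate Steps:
$V{\left(y,W \right)} = -21 - 7 y$ ($V{\left(y,W \right)} = -21 + 7 \left(- y\right) = -21 - 7 y$)
$p{\left(c \right)} = - 76 c$ ($p{\left(c \right)} = \left(-21 - 56\right) c + c = - 77 c + c = - 76 c$)
$\left(-3501 + 2404\right) \left(-4018 + p{\left(26 \right)}\right) = \left(-3501 + 2404\right) \left(-4018 - 1976\right) = - 1097 \left(-4018 - 1976\right) = \left(-1097\right) \left(-5994\right) = 6575418$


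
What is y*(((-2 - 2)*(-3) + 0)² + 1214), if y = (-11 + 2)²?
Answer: 109998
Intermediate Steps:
y = 81 (y = (-9)² = 81)
y*(((-2 - 2)*(-3) + 0)² + 1214) = 81*(((-2 - 2)*(-3) + 0)² + 1214) = 81*((-4*(-3) + 0)² + 1214) = 81*((12 + 0)² + 1214) = 81*(12² + 1214) = 81*(144 + 1214) = 81*1358 = 109998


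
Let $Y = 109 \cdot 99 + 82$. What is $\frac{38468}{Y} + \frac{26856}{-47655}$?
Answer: $\frac{171243028}{57572535} \approx 2.9744$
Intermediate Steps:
$Y = 10873$ ($Y = 10791 + 82 = 10873$)
$\frac{38468}{Y} + \frac{26856}{-47655} = \frac{38468}{10873} + \frac{26856}{-47655} = 38468 \cdot \frac{1}{10873} + 26856 \left(- \frac{1}{47655}\right) = \frac{38468}{10873} - \frac{2984}{5295} = \frac{171243028}{57572535}$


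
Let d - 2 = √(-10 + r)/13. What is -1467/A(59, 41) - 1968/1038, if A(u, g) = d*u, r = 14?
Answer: -3841139/285796 ≈ -13.440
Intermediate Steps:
d = 28/13 (d = 2 + √(-10 + 14)/13 = 2 + √4*(1/13) = 2 + 2*(1/13) = 2 + 2/13 = 28/13 ≈ 2.1538)
A(u, g) = 28*u/13
-1467/A(59, 41) - 1968/1038 = -1467/((28/13)*59) - 1968/1038 = -1467/1652/13 - 1968*1/1038 = -1467*13/1652 - 328/173 = -19071/1652 - 328/173 = -3841139/285796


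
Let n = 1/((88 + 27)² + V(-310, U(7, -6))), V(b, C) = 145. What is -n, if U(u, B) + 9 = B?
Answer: -1/13370 ≈ -7.4794e-5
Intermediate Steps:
U(u, B) = -9 + B
n = 1/13370 (n = 1/((88 + 27)² + 145) = 1/(115² + 145) = 1/(13225 + 145) = 1/13370 ≈ 7.4794e-5)
-n = -1*1/13370 = -1/13370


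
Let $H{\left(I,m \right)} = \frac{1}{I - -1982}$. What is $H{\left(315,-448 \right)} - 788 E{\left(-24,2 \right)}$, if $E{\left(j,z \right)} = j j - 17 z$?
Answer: $- \frac{981039511}{2297} \approx -4.271 \cdot 10^{5}$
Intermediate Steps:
$E{\left(j,z \right)} = j^{2} - 17 z$
$H{\left(I,m \right)} = \frac{1}{1982 + I}$ ($H{\left(I,m \right)} = \frac{1}{I + 1982} = \frac{1}{1982 + I}$)
$H{\left(315,-448 \right)} - 788 E{\left(-24,2 \right)} = \frac{1}{1982 + 315} - 788 \left(\left(-24\right)^{2} - 34\right) = \frac{1}{2297} - 788 \left(576 - 34\right) = \frac{1}{2297} - 788 \cdot 542 = \frac{1}{2297} - 427096 = - \frac{981039511}{2297}$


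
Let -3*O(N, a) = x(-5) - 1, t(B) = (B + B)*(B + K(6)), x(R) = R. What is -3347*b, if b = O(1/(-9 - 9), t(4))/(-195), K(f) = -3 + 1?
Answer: 6694/195 ≈ 34.328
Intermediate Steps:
K(f) = -2
t(B) = 2*B*(-2 + B) (t(B) = (B + B)*(B - 2) = (2*B)*(-2 + B) = 2*B*(-2 + B))
O(N, a) = 2 (O(N, a) = -(-5 - 1)/3 = -1/3*(-6) = 2)
b = -2/195 (b = 2/(-195) = 2*(-1/195) = -2/195 ≈ -0.010256)
-3347*b = -3347*(-2/195) = 6694/195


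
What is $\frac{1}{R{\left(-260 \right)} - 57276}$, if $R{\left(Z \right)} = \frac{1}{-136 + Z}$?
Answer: $- \frac{396}{22681297} \approx -1.7459 \cdot 10^{-5}$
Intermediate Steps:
$\frac{1}{R{\left(-260 \right)} - 57276} = \frac{1}{\frac{1}{-136 - 260} - 57276} = \frac{1}{\frac{1}{-396} - 57276} = \frac{1}{- \frac{1}{396} - 57276} = \frac{1}{- \frac{22681297}{396}} = - \frac{396}{22681297}$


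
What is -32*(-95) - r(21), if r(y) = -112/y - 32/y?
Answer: 21328/7 ≈ 3046.9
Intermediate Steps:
r(y) = -144/y
-32*(-95) - r(21) = -32*(-95) - (-144)/21 = 3040 - (-144)/21 = 3040 - 1*(-48/7) = 3040 + 48/7 = 21328/7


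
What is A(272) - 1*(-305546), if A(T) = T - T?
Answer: 305546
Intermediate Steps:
A(T) = 0
A(272) - 1*(-305546) = 0 - 1*(-305546) = 0 + 305546 = 305546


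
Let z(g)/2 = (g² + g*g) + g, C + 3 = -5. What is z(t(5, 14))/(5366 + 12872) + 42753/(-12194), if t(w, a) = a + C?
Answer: -388913475/111197086 ≈ -3.4975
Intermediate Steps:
C = -8 (C = -3 - 5 = -8)
t(w, a) = -8 + a (t(w, a) = a - 8 = -8 + a)
z(g) = 2*g + 4*g² (z(g) = 2*((g² + g*g) + g) = 2*((g² + g²) + g) = 2*(2*g² + g) = 2*(g + 2*g²) = 2*g + 4*g²)
z(t(5, 14))/(5366 + 12872) + 42753/(-12194) = (2*(-8 + 14)*(1 + 2*(-8 + 14)))/(5366 + 12872) + 42753/(-12194) = (2*6*(1 + 2*6))/18238 + 42753*(-1/12194) = (2*6*(1 + 12))*(1/18238) - 42753/12194 = (2*6*13)*(1/18238) - 42753/12194 = 156*(1/18238) - 42753/12194 = 78/9119 - 42753/12194 = -388913475/111197086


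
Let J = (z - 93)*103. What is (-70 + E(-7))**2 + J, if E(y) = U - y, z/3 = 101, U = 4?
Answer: 25111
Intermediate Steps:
z = 303 (z = 3*101 = 303)
E(y) = 4 - y
J = 21630 (J = (303 - 93)*103 = 210*103 = 21630)
(-70 + E(-7))**2 + J = (-70 + (4 - 1*(-7)))**2 + 21630 = (-70 + (4 + 7))**2 + 21630 = (-70 + 11)**2 + 21630 = (-59)**2 + 21630 = 3481 + 21630 = 25111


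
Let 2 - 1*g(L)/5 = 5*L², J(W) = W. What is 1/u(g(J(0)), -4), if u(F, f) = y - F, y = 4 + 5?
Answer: -1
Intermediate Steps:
y = 9
g(L) = 10 - 25*L²
u(F, f) = 9 - F
1/u(g(J(0)), -4) = 1/(9 - (10 - 25*0²)) = 1/(9 - (10 - 25*0)) = 1/(9 - (10 + 0)) = 1/(9 - 1*10) = 1/(9 - 10) = 1/(-1) = -1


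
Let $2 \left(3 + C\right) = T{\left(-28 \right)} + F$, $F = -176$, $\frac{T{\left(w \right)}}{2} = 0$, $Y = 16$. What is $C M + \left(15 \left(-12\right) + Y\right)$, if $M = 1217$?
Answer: $-110911$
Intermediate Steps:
$T{\left(w \right)} = 0$ ($T{\left(w \right)} = 2 \cdot 0 = 0$)
$C = -91$ ($C = -3 + \frac{0 - 176}{2} = -3 + \frac{1}{2} \left(-176\right) = -3 - 88 = -91$)
$C M + \left(15 \left(-12\right) + Y\right) = \left(-91\right) 1217 + \left(15 \left(-12\right) + 16\right) = -110747 + \left(-180 + 16\right) = -110747 - 164 = -110911$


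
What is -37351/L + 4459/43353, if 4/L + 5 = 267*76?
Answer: -32850290800325/173412 ≈ -1.8943e+8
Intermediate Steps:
L = 4/20287 (L = 4/(-5 + 267*76) = 4/(-5 + 20292) = 4/20287 ≈ 0.00019717)
-37351/L + 4459/43353 = -37351/4/20287 + 4459/43353 = -37351*20287/4 + 4459*(1/43353) = -757739737/4 + 4459/43353 = -32850290800325/173412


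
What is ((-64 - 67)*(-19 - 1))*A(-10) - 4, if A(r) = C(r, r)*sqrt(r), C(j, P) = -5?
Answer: -4 - 13100*I*sqrt(10) ≈ -4.0 - 41426.0*I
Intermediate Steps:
A(r) = -5*sqrt(r)
((-64 - 67)*(-19 - 1))*A(-10) - 4 = ((-64 - 67)*(-19 - 1))*(-5*I*sqrt(10)) - 4 = (-131*(-20))*(-5*I*sqrt(10)) - 4 = 2620*(-5*I*sqrt(10)) - 4 = -13100*I*sqrt(10) - 4 = -4 - 13100*I*sqrt(10)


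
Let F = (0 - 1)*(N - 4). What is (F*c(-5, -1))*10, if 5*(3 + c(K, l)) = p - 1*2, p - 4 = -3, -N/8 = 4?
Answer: -1152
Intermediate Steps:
N = -32 (N = -8*4 = -32)
p = 1 (p = 4 - 3 = 1)
c(K, l) = -16/5 (c(K, l) = -3 + (1 - 1*2)/5 = -3 + (1 - 2)/5 = -3 + (⅕)*(-1) = -3 - ⅕ = -16/5)
F = 36 (F = (0 - 1)*(-32 - 4) = -1*(-36) = 36)
(F*c(-5, -1))*10 = (36*(-16/5))*10 = -576/5*10 = -1152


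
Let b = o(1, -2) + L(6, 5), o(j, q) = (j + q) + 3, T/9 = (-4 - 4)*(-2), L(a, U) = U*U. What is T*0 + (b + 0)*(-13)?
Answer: -351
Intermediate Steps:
L(a, U) = U²
T = 144 (T = 9*((-4 - 4)*(-2)) = 9*(-8*(-2)) = 9*16 = 144)
o(j, q) = 3 + j + q
b = 27 (b = (3 + 1 - 2) + 5² = 2 + 25 = 27)
T*0 + (b + 0)*(-13) = 144*0 + (27 + 0)*(-13) = 0 + 27*(-13) = 0 - 351 = -351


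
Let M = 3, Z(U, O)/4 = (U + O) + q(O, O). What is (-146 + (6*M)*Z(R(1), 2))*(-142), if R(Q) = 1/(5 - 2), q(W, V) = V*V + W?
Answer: -64468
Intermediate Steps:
q(W, V) = W + V² (q(W, V) = V² + W = W + V²)
R(Q) = ⅓ (R(Q) = 1/3 = ⅓)
Z(U, O) = 4*U + 4*O² + 8*O (Z(U, O) = 4*((U + O) + (O + O²)) = 4*((O + U) + (O + O²)) = 4*(U + O² + 2*O) = 4*U + 4*O² + 8*O)
(-146 + (6*M)*Z(R(1), 2))*(-142) = (-146 + (6*3)*(4*(⅓) + 4*2² + 8*2))*(-142) = (-146 + 18*(4/3 + 4*4 + 16))*(-142) = (-146 + 18*(4/3 + 16 + 16))*(-142) = (-146 + 18*(100/3))*(-142) = (-146 + 600)*(-142) = 454*(-142) = -64468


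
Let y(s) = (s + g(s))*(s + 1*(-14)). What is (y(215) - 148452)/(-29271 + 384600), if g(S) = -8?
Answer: -35615/118443 ≈ -0.30069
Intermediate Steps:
y(s) = (-14 + s)*(-8 + s) (y(s) = (s - 8)*(s + 1*(-14)) = (-8 + s)*(s - 14) = (-8 + s)*(-14 + s) = (-14 + s)*(-8 + s))
(y(215) - 148452)/(-29271 + 384600) = ((112 + 215² - 22*215) - 148452)/(-29271 + 384600) = ((112 + 46225 - 4730) - 148452)/355329 = (41607 - 148452)*(1/355329) = -106845*1/355329 = -35615/118443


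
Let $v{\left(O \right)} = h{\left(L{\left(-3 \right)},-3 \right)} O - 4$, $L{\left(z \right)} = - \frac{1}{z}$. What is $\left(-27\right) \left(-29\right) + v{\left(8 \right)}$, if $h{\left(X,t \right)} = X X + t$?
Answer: $\frac{6803}{9} \approx 755.89$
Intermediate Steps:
$h{\left(X,t \right)} = t + X^{2}$ ($h{\left(X,t \right)} = X^{2} + t = t + X^{2}$)
$v{\left(O \right)} = -4 - \frac{26 O}{9}$ ($v{\left(O \right)} = \left(-3 + \left(- \frac{1}{-3}\right)^{2}\right) O - 4 = \left(-3 + \left(\left(-1\right) \left(- \frac{1}{3}\right)\right)^{2}\right) O - 4 = \left(-3 + \left(\frac{1}{3}\right)^{2}\right) O - 4 = \left(-3 + \frac{1}{9}\right) O - 4 = - \frac{26 O}{9} - 4 = -4 - \frac{26 O}{9}$)
$\left(-27\right) \left(-29\right) + v{\left(8 \right)} = \left(-27\right) \left(-29\right) - \frac{244}{9} = 783 - \frac{244}{9} = \frac{6803}{9}$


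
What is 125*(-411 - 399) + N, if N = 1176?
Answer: -100074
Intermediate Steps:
125*(-411 - 399) + N = 125*(-411 - 399) + 1176 = 125*(-810) + 1176 = -101250 + 1176 = -100074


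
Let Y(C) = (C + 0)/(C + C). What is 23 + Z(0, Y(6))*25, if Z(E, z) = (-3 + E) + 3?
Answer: 23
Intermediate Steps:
Y(C) = 1/2 (Y(C) = C/((2*C)) = C*(1/(2*C)) = 1/2)
Z(E, z) = E
23 + Z(0, Y(6))*25 = 23 + 0*25 = 23 + 0 = 23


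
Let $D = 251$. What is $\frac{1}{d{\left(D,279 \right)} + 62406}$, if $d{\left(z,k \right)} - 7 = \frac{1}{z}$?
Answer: $\frac{251}{15665664} \approx 1.6022 \cdot 10^{-5}$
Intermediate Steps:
$d{\left(z,k \right)} = 7 + \frac{1}{z}$
$\frac{1}{d{\left(D,279 \right)} + 62406} = \frac{1}{\left(7 + \frac{1}{251}\right) + 62406} = \frac{1}{\frac{1758}{251} + 62406} = \frac{1}{\frac{15665664}{251}} = \frac{251}{15665664}$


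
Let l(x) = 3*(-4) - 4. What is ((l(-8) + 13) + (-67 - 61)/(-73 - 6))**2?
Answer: 11881/6241 ≈ 1.9037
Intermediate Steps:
l(x) = -16 (l(x) = -12 - 4 = -16)
((l(-8) + 13) + (-67 - 61)/(-73 - 6))**2 = ((-16 + 13) + (-67 - 61)/(-73 - 6))**2 = (-3 - 128/(-79))**2 = (-3 - 128*(-1/79))**2 = (-3 + 128/79)**2 = (-109/79)**2 = 11881/6241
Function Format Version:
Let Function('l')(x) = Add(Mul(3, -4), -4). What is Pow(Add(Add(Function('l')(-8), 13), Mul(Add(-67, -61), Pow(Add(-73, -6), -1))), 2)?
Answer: Rational(11881, 6241) ≈ 1.9037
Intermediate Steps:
Function('l')(x) = -16 (Function('l')(x) = Add(-12, -4) = -16)
Pow(Add(Add(Function('l')(-8), 13), Mul(Add(-67, -61), Pow(Add(-73, -6), -1))), 2) = Pow(Add(Add(-16, 13), Mul(Add(-67, -61), Pow(Add(-73, -6), -1))), 2) = Pow(Add(-3, Mul(-128, Pow(-79, -1))), 2) = Pow(Add(-3, Mul(-128, Rational(-1, 79))), 2) = Pow(Add(-3, Rational(128, 79)), 2) = Pow(Rational(-109, 79), 2) = Rational(11881, 6241)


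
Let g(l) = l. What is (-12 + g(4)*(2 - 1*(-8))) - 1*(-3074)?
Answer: 3102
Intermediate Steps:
(-12 + g(4)*(2 - 1*(-8))) - 1*(-3074) = (-12 + 4*(2 - 1*(-8))) - 1*(-3074) = (-12 + 4*(2 + 8)) + 3074 = (-12 + 4*10) + 3074 = (-12 + 40) + 3074 = 28 + 3074 = 3102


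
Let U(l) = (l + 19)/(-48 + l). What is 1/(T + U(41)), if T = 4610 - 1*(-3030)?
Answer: 7/53420 ≈ 0.00013104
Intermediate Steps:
U(l) = (19 + l)/(-48 + l)
T = 7640 (T = 4610 + 3030 = 7640)
1/(T + U(41)) = 1/(7640 + (19 + 41)/(-48 + 41)) = 1/(7640 + 60/(-7)) = 1/(7640 - 1/7*60) = 1/(7640 - 60/7) = 1/(53420/7) = 7/53420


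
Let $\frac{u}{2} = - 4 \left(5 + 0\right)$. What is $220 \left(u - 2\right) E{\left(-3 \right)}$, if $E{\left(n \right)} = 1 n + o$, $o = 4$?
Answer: $-9240$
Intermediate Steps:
$E{\left(n \right)} = 4 + n$ ($E{\left(n \right)} = 1 n + 4 = n + 4 = 4 + n$)
$u = -40$ ($u = 2 \left(- 4 \left(5 + 0\right)\right) = 2 \left(\left(-4\right) 5\right) = 2 \left(-20\right) = -40$)
$220 \left(u - 2\right) E{\left(-3 \right)} = 220 \left(-40 - 2\right) \left(4 - 3\right) = 220 \left(\left(-42\right) 1\right) = 220 \left(-42\right) = -9240$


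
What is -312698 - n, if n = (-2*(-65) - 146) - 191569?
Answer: -121113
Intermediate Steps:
n = -191585 (n = (130 - 146) - 191569 = -16 - 191569 = -191585)
-312698 - n = -312698 - 1*(-191585) = -312698 + 191585 = -121113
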